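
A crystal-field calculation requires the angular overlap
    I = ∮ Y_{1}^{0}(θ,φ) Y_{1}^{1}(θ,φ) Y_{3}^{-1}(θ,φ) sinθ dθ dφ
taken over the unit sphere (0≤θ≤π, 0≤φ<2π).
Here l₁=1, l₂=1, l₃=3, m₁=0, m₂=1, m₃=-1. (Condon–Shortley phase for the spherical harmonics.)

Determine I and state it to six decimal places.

triangle: need 0≤l₃≤2, have 3; I=0

0.000000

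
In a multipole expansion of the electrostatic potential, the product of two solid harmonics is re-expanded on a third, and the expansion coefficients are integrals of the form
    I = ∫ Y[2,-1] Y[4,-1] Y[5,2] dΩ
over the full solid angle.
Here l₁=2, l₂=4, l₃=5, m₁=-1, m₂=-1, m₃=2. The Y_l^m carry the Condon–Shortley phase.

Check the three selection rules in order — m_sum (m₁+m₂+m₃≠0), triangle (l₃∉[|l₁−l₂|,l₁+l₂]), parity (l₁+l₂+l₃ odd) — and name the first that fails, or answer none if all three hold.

parity

Σmᵢ = 0  ✓
l₃∈[|l₁−l₂|,l₁+l₂]=[2,6], have l₃=5  ✓
Σlᵢ = 11 ⇒ odd  ✗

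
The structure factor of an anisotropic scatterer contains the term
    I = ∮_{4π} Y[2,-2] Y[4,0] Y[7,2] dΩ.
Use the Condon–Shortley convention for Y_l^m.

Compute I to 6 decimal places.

0.000000

triangle: need 2≤l₃≤6, have 7; I=0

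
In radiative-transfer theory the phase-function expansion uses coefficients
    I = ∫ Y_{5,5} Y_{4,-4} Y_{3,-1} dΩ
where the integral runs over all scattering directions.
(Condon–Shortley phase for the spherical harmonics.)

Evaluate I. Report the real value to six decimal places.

0.189625

Rules hold: Σm=0, L=12 even, 1≤3≤9.
N = 11·9·7 = 693
Δ = 6!·4!·2!/13! = 1/180180
Racah Σ t=2..4: t=2:+1/576 t=3:−1/144 t=4:+1/576 = -1/288
⇒ 3j(5 4 3; 0 0 0)² = 20/1001, sgn +1
Racah Σ t=0..0: t=0:+1/34560 = 1/34560
⇒ 3j(5 4 3; 5 -4 -1)² = 14/429, sgn +1
4πI² = N·(3j₀)²·(3jₘ)² = 840/1859
I = +1·√(0.451856/4π) = 0.18962475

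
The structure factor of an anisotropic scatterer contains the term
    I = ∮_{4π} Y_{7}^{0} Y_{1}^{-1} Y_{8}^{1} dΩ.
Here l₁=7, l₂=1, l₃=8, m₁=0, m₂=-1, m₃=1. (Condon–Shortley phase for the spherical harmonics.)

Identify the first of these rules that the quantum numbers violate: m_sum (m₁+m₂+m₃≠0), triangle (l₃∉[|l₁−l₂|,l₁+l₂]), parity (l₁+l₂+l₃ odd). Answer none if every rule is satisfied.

none

m₁+m₂+m₃ = 0 − 1 + 1 = 0  ✓
triangle: |7−1|=6 ≤ l₃=8 ≤ 7+1=8  ✓
parity: l₁+l₂+l₃ = 16 is even  ✓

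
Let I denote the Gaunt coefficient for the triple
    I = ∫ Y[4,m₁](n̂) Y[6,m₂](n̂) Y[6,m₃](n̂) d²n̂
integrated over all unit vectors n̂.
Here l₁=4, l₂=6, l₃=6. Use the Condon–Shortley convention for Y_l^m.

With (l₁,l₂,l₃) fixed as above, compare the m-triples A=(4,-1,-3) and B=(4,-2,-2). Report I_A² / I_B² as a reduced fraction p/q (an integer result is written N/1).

l's match ⇒ only the (l;m) 3-j factors differ between A and B.
A: triangle coeff Δ(4,6,6) = 1/15315300; Σ_t [0,0]: t=0:+1/414720 = 1/414720; (3j)²=49/2431 [(4 6 6; 4 -1 -3)], sign=-1
B: triangle coeff Δ(4,6,6) = 1/15315300; Σ_t [0,0]: t=0:+1/331776 = 1/331776; (3j)²=490/21879 [(4 6 6; 4 -2 -2)], sign=+1
I_A²/I_B² = (49/2431)/(490/21879) = 9/10

9/10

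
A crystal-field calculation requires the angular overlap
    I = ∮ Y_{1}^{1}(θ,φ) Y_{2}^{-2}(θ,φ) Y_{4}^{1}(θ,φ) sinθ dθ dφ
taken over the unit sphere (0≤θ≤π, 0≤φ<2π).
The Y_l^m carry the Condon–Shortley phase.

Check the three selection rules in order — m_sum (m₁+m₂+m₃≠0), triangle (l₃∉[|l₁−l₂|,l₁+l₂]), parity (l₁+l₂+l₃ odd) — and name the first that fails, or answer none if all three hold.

triangle

Σmᵢ = 0  ✓
l₃∈[|l₁−l₂|,l₁+l₂]=[1,3], have l₃=4  ✗
Σlᵢ = 7 ⇒ odd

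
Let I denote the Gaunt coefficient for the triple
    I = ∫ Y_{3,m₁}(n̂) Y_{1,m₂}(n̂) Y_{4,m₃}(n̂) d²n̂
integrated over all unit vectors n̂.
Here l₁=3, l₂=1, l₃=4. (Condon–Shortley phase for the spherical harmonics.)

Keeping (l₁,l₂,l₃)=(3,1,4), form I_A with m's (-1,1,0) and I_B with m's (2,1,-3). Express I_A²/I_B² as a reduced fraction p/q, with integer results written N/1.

2/7

l's match ⇒ only the (l;m) 3-j factors differ between A and B.
A: triangle coeff Δ(3,1,4) = 1/252; Σ_t [0,0]: t=0:+1/96 = 1/96; (3j)²=1/42 [(3 1 4; -1 1 0)], sign=+1
B: triangle coeff Δ(3,1,4) = 1/252; Σ_t [0,0]: t=0:+1/240 = 1/240; (3j)²=1/12 [(3 1 4; 2 1 -3)], sign=-1
I_A²/I_B² = (1/42)/(1/12) = 2/7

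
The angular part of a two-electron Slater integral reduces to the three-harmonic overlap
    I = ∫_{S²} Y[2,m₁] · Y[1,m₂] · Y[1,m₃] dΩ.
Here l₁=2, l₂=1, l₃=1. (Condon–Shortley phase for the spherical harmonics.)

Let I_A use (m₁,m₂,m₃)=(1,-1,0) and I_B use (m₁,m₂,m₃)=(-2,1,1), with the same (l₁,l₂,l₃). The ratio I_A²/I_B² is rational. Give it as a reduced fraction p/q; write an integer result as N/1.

1/2

l's match ⇒ only the (l;m) 3-j factors differ between A and B.
A: triangle coeff Δ(2,1,1) = 1/30; Σ_t [0,0]: t=0:+1/2 = 1/2; (3j)²=1/10 [(2 1 1; 1 -1 0)], sign=-1
B: triangle coeff Δ(2,1,1) = 1/30; Σ_t [2,2]: t=2:+1/4 = 1/4; (3j)²=1/5 [(2 1 1; -2 1 1)], sign=+1
I_A²/I_B² = (1/10)/(1/5) = 1/2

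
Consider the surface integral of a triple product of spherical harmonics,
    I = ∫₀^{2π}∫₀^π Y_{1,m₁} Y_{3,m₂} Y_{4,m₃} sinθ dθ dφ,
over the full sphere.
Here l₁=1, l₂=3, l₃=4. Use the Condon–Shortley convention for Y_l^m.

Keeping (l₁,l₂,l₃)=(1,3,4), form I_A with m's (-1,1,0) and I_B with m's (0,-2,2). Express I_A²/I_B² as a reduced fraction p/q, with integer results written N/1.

l's match ⇒ only the (l;m) 3-j factors differ between A and B.
A: triangle coeff Δ(1,3,4) = 1/252; Σ_t [0,0]: t=0:+1/96 = 1/96; (3j)²=1/42 [(1 3 4; -1 1 0)], sign=+1
B: triangle coeff Δ(1,3,4) = 1/252; Σ_t [0,0]: t=0:+1/120 = 1/120; (3j)²=1/21 [(1 3 4; 0 -2 2)], sign=+1
I_A²/I_B² = (1/42)/(1/21) = 1/2

1/2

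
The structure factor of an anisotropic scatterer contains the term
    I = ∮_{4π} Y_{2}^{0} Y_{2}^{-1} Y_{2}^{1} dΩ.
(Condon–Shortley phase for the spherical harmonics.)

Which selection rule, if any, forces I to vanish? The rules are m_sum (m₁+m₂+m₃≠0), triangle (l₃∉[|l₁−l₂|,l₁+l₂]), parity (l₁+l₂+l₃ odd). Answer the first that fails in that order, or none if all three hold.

none

Σmᵢ = 0  ✓
l₃∈[|l₁−l₂|,l₁+l₂]=[0,4], have l₃=2  ✓
Σlᵢ = 6 ⇒ even  ✓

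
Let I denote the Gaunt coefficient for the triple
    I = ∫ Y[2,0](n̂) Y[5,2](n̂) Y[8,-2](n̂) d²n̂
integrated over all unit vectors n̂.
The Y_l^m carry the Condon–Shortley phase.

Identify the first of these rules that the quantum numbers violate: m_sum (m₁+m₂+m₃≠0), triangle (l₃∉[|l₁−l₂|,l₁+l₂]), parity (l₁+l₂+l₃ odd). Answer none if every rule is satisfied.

triangle

azimuthal sum: 0 + 2 − 2 = 0  ✓
3 ≤ 8 ≤ 7 (triangle on l)  ✗
L = 2 + 5 + 8 = 15 (odd)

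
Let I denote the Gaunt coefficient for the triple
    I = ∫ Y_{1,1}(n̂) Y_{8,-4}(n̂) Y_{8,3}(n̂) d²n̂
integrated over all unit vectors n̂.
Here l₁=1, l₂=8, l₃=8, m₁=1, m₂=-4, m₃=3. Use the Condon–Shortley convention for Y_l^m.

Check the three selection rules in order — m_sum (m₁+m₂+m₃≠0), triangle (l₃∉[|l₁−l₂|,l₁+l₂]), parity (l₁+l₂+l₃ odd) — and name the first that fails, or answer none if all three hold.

azimuthal sum: 1 − 4 + 3 = 0  ✓
7 ≤ 8 ≤ 9 (triangle on l)  ✓
L = 1 + 8 + 8 = 17 (odd)  ✗

parity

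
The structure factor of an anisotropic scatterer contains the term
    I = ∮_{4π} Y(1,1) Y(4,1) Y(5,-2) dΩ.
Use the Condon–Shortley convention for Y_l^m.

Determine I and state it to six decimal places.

Rules hold: Σm=0, L=10 even, 3≤5≤5.
N = 3·9·11 = 297
Δ = 0!·2!·8!/11! = 1/495
Racah Σ t=0..0: t=0:+1/576 = 1/576
⇒ 3j(1 4 5; 0 0 0)² = 5/99, sgn -1
Racah Σ t=0..0: t=0:+1/1440 = 1/1440
⇒ 3j(1 4 5; 1 1 -2)² = 7/165, sgn -1
4πI² = N·(3j₀)²·(3jₘ)² = 7/11
I = +1·√(0.636364/4π) = 0.22503380

0.225034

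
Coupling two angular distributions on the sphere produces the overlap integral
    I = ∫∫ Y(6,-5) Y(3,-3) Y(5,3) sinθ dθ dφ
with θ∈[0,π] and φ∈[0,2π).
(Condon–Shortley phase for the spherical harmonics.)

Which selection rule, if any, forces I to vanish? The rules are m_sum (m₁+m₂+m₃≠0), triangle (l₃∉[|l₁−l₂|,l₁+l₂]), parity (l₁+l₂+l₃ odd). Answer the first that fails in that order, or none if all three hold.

Σmᵢ = -5  ✗
l₃∈[|l₁−l₂|,l₁+l₂]=[3,9], have l₃=5
Σlᵢ = 14 ⇒ even

m_sum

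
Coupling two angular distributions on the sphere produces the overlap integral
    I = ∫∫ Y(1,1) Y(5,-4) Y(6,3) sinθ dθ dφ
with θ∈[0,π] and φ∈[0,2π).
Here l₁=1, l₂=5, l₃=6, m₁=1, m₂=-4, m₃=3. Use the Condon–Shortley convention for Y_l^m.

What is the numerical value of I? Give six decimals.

m-sum 0 ✓  L=12 even ✓  4≤6≤6 ✓
Π(2lᵢ+1) = 3×11×13 = 429
triangle coeff Δ(1,5,6) = 1/858
Σ_t [0,0]: t=0:+1/14400 = 1/14400
(3j)²=6/143 [(1 5 6; 0 0 0)], sign=+1
Σ_t [0,0]: t=0:+1/725760 = 1/725760
(3j)²=1/286 [(1 5 6; 1 -4 3)], sign=-1
⇒ 4πI² = 9/143
I = (-1)√(9/143/(4π)) = -0.07076985

-0.070770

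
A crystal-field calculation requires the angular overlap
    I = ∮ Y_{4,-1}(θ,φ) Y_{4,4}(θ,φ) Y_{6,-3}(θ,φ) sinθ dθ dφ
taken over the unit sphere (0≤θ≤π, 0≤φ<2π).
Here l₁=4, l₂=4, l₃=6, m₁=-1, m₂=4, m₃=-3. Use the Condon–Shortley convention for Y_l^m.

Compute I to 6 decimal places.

0.155830

m-sum 0 ✓  L=14 even ✓  0≤6≤8 ✓
Π(2lᵢ+1) = 9×9×13 = 1053
triangle coeff Δ(4,4,6) = 1/1261260
Σ_t [0,2]: t=0:+1/4608 t=1:−1/1296 t=2:+1/4608 = -7/20736
(3j)²=20/1287 [(4 4 6; 0 0 0)], sign=-1
Σ_t [2,2]: t=2:+1/51840 = 1/51840
(3j)²=8/429 [(4 4 6; -1 4 -3)], sign=-1
⇒ 4πI² = 480/1573
I = (+1)√(480/1573/(4π)) = 0.15583009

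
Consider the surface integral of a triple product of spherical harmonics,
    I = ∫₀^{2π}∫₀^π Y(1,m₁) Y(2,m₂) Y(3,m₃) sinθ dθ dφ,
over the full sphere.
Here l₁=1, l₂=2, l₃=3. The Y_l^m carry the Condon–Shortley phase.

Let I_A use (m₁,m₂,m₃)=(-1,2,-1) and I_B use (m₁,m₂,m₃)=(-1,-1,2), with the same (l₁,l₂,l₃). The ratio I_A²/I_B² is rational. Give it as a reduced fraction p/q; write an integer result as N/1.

Same 1,2,3: normalisation and zero-m 3j drop out of the ratio.
A: Δ: 0! 2! 4! / 7! → 1/105; sum: t=0:+1/48 = 1/48; 3j²(1 2 3; -1 2 -1) = Δ·Π!·Σ² = 1/105  (sign +1)
B: Δ: 0! 2! 4! / 7! → 1/105; sum: t=0:+1/12 = 1/12; 3j²(1 2 3; -1 -1 2) = Δ·Π!·Σ² = 2/21  (sign -1)
I_A²/I_B² = (1/105)/(2/21) = 1/10

1/10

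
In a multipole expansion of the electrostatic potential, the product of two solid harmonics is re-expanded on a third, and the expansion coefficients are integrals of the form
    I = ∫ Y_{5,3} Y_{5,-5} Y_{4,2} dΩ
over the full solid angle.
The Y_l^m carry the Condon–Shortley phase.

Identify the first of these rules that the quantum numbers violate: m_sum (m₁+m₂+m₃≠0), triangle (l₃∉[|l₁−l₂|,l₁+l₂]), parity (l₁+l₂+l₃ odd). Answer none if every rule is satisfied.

none

m₁+m₂+m₃ = 3 − 5 + 2 = 0  ✓
triangle: |5−5|=0 ≤ l₃=4 ≤ 5+5=10  ✓
parity: l₁+l₂+l₃ = 14 is even  ✓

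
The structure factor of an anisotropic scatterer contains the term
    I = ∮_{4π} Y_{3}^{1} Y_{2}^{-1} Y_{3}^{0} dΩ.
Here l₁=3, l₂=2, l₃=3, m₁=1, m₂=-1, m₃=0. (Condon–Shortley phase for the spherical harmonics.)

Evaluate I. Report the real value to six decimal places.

Checks pass: Σm=0; 8 even; l₃=3∈[1,5].
(2·3+1)(2·2+1)(2·3+1) = 245
Δ: 2! 4! 2! / 9! → 1/3780
sum: t=0:+1/24 t=1:−1/4 t=2:+1/24 = -1/6
3j²(3 2 3; 0 0 0) = Δ·Π!·Σ² = 4/105  (sign +1)
sum: t=0:+1/8 t=1:−1/12 = 1/24
3j²(3 2 3; 1 -1 0) = Δ·Π!·Σ² = 1/210  (sign -1)
combine: 4πI² = 245·4/105·1/210 = 2/45
take √, sign -1: I = -0.05947080

-0.059471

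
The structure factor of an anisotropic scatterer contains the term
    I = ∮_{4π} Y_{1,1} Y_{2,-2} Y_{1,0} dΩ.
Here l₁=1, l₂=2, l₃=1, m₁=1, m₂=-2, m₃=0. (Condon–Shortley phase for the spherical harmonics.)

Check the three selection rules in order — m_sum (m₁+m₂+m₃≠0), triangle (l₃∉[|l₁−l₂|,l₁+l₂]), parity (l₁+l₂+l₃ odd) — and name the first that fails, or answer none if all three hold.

azimuthal sum: 1 − 2 + 0 = -1  ✗
1 ≤ 1 ≤ 3 (triangle on l)
L = 1 + 2 + 1 = 4 (even)

m_sum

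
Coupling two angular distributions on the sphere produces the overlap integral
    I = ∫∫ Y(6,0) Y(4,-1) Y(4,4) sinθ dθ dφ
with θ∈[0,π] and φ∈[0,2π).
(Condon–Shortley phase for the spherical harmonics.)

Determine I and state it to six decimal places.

0 − 1 + 4 = 3 ≠ 0: azimuthal integral kills it; I = 0

0.000000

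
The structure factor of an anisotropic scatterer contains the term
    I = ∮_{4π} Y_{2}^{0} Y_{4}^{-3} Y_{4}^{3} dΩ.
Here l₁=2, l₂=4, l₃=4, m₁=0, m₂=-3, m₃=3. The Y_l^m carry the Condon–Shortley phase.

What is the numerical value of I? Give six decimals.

0.057344

m-sum 0 ✓  L=10 even ✓  2≤4≤6 ✓
Π(2lᵢ+1) = 5×9×9 = 405
triangle coeff Δ(2,4,4) = 1/13860
Σ_t [0,2]: t=0:+1/192 t=1:−1/36 t=2:+1/192 = -5/288
(3j)²=20/693 [(2 4 4; 0 0 0)], sign=-1
Σ_t [0,1]: t=0:+1/480 t=1:−1/720 = 1/1440
(3j)²=7/1980 [(2 4 4; 0 -3 3)], sign=-1
⇒ 4πI² = 5/121
I = (+1)√(5/121/(4π)) = 0.05734392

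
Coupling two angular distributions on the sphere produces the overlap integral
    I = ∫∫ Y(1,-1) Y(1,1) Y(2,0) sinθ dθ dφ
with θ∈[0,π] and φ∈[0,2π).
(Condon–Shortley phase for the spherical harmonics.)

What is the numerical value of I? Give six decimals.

0.126157

Rules hold: Σm=0, L=4 even, 0≤2≤2.
N = 3·3·5 = 45
Δ = 0!·2!·2!/5! = 1/30
Racah Σ t=0..0: t=0:+1/1 = 1/1
⇒ 3j(1 1 2; 0 0 0)² = 2/15, sgn +1
Racah Σ t=0..0: t=0:+1/4 = 1/4
⇒ 3j(1 1 2; -1 1 0)² = 1/30, sgn +1
4πI² = N·(3j₀)²·(3jₘ)² = 1/5
I = +1·√(0.2/4π) = 0.12615663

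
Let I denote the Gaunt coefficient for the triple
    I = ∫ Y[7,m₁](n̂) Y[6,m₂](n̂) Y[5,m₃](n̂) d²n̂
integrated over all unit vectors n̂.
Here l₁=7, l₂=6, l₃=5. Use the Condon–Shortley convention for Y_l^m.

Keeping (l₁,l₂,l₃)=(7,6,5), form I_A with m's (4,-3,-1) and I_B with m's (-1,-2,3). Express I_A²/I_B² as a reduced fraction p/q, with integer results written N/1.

Same 7,6,5: normalisation and zero-m 3j drop out of the ratio.
A: Δ: 8! 6! 4! / 19! → 1/174594420; sum: t=0:+1/8709120 t=1:−1/967680 t=2:+1/1036800 t=3:−1/12441600 = -1/29030400; 3j²(7 6 5; 4 -3 -1) = Δ·Π!·Σ² = 9/146965  (sign -1)
B: Δ: 8! 6! 4! / 19! → 1/174594420; sum: t=2:+1/4147200 t=3:−1/518400 t=4:+1/663552 = -1/5529600; 3j²(7 6 5; -1 -2 3) = Δ·Π!·Σ² = 98/230945  (sign -1)
I_A²/I_B² = (9/146965)/(98/230945) = 99/686

99/686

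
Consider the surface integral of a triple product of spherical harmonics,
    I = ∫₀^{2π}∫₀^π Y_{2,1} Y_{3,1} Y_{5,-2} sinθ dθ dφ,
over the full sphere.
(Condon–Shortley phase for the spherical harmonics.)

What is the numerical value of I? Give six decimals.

Checks pass: Σm=0; 10 even; l₃=5∈[1,5].
(2·2+1)(2·3+1)(2·5+1) = 385
Δ: 0! 4! 6! / 11! → 1/2310
sum: t=0:+1/144 = 1/144
3j²(2 3 5; 0 0 0) = Δ·Π!·Σ² = 10/231  (sign -1)
sum: t=0:+1/288 = 1/288
3j²(2 3 5; 1 1 -2) = Δ·Π!·Σ² = 1/22  (sign -1)
combine: 4πI² = 385·10/231·1/22 = 25/33
take √, sign +1: I = 0.24553200

0.245532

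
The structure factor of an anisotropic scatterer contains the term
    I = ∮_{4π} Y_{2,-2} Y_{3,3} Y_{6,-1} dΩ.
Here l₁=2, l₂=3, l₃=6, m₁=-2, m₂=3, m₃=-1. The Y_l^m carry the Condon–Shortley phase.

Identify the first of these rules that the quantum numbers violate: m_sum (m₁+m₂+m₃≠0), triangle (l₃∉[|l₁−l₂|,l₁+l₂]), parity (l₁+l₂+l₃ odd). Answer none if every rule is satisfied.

triangle

m₁+m₂+m₃ = -2 + 3 − 1 = 0  ✓
triangle: |2−3|=1 ≤ l₃=6 ≤ 2+3=5  ✗
parity: l₁+l₂+l₃ = 11 is odd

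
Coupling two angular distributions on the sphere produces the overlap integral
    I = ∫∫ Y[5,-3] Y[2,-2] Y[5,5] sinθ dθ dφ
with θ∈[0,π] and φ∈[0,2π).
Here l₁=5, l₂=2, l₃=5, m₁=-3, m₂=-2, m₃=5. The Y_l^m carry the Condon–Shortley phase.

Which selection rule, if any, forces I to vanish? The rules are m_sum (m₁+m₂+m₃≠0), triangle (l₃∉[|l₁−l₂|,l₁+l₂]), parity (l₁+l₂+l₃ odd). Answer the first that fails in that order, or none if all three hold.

none

m₁+m₂+m₃ = -3 − 2 + 5 = 0  ✓
triangle: |5−2|=3 ≤ l₃=5 ≤ 5+2=7  ✓
parity: l₁+l₂+l₃ = 12 is even  ✓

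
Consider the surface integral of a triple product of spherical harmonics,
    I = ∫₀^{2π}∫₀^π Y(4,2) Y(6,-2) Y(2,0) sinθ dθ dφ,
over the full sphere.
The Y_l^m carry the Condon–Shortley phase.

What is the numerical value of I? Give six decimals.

Checks pass: Σm=0; 12 even; l₃=2∈[2,10].
(2·4+1)(2·6+1)(2·2+1) = 585
Δ: 8! 0! 4! / 13! → 1/6435
sum: t=4:+1/2304 = 1/2304
3j²(4 6 2; 0 0 0) = Δ·Π!·Σ² = 5/143  (sign +1)
sum: t=2:+1/5760 = 1/5760
3j²(4 6 2; 2 -2 0) = Δ·Π!·Σ² = 56/2145  (sign +1)
combine: 4πI² = 585·5/143·56/2145 = 840/1573
take √, sign +1: I = 0.20614383

0.206144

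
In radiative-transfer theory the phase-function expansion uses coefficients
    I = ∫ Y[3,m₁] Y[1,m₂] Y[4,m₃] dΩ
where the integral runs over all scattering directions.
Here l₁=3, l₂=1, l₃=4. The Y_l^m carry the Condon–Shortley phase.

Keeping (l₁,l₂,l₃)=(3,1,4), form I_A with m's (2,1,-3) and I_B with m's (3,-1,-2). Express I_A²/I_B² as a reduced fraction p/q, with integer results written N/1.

Same 3,1,4: normalisation and zero-m 3j drop out of the ratio.
A: Δ: 0! 6! 2! / 9! → 1/252; sum: t=0:+1/240 = 1/240; 3j²(3 1 4; 2 1 -3) = Δ·Π!·Σ² = 1/12  (sign -1)
B: Δ: 0! 6! 2! / 9! → 1/252; sum: t=0:+1/1440 = 1/1440; 3j²(3 1 4; 3 -1 -2) = Δ·Π!·Σ² = 1/252  (sign +1)
I_A²/I_B² = (1/12)/(1/252) = 21/1

21/1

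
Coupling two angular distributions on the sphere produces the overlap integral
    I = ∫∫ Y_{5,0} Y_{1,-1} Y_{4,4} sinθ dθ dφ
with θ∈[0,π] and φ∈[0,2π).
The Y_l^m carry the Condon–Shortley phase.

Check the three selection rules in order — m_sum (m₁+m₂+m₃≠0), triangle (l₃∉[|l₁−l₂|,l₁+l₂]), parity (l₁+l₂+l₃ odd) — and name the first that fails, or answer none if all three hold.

Σmᵢ = 3  ✗
l₃∈[|l₁−l₂|,l₁+l₂]=[4,6], have l₃=4
Σlᵢ = 10 ⇒ even

m_sum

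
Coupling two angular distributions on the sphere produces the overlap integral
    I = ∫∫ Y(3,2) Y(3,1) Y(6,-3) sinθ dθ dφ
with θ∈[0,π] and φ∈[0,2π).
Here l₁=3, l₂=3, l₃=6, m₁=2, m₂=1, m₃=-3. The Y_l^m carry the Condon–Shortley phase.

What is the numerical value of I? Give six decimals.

Checks pass: Σm=0; 12 even; l₃=6∈[0,6].
(2·3+1)(2·3+1)(2·6+1) = 637
Δ: 0! 6! 6! / 13! → 1/12012
sum: t=0:+1/1296 = 1/1296
3j²(3 3 6; 0 0 0) = Δ·Π!·Σ² = 100/3003  (sign +1)
sum: t=0:+1/5760 = 1/5760
3j²(3 3 6; 2 1 -3) = Δ·Π!·Σ² = 9/286  (sign -1)
combine: 4πI² = 637·100/3003·9/286 = 1050/1573
take √, sign -1: I = -0.23047581

-0.230476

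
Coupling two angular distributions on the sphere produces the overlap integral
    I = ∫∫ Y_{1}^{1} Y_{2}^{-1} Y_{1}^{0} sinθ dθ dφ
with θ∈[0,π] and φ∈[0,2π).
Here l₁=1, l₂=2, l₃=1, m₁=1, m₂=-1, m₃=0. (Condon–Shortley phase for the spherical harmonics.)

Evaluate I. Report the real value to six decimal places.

Rules hold: Σm=0, L=4 even, 1≤1≤3.
N = 3·5·3 = 45
Δ = 2!·0!·2!/5! = 1/30
Racah Σ t=1..1: t=1:−1/1 = -1/1
⇒ 3j(1 2 1; 0 0 0)² = 2/15, sgn +1
Racah Σ t=0..0: t=0:+1/2 = 1/2
⇒ 3j(1 2 1; 1 -1 0)² = 1/10, sgn -1
4πI² = N·(3j₀)²·(3jₘ)² = 3/5
I = -1·√(0.6/4π) = -0.21850969

-0.218510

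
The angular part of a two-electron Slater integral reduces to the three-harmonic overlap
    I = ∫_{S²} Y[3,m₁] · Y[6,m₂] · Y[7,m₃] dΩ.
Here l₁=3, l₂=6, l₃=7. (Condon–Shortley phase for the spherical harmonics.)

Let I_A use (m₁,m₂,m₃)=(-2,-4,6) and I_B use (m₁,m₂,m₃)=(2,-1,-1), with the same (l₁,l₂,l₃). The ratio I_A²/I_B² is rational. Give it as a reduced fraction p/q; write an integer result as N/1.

4576/2401

Same 3,6,7: normalisation and zero-m 3j drop out of the ratio.
A: Δ: 2! 4! 10! / 17! → 1/2042040; sum: t=1:−1/8709120 t=2:+1/43545600 = -1/10886400; 3j²(3 6 7; -2 -4 6) = Δ·Π!·Σ² = 8/357  (sign +1)
B: Δ: 2! 4! 10! / 17! → 1/2042040; sum: t=0:+1/172800 t=1:−1/414720 = 7/2073600; 3j²(3 6 7; 2 -1 -1) = Δ·Π!·Σ² = 343/29172  (sign +1)
I_A²/I_B² = (8/357)/(343/29172) = 4576/2401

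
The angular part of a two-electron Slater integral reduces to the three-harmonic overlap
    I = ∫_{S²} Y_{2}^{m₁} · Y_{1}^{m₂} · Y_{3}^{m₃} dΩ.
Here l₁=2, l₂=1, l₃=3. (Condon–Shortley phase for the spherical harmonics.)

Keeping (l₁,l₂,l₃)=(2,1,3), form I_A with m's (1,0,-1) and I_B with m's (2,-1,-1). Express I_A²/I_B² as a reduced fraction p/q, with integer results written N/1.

l's match ⇒ only the (l;m) 3-j factors differ between A and B.
A: triangle coeff Δ(2,1,3) = 1/105; Σ_t [0,0]: t=0:+1/6 = 1/6; (3j)²=8/105 [(2 1 3; 1 0 -1)], sign=+1
B: triangle coeff Δ(2,1,3) = 1/105; Σ_t [0,0]: t=0:+1/48 = 1/48; (3j)²=1/105 [(2 1 3; 2 -1 -1)], sign=+1
I_A²/I_B² = (8/105)/(1/105) = 8/1

8/1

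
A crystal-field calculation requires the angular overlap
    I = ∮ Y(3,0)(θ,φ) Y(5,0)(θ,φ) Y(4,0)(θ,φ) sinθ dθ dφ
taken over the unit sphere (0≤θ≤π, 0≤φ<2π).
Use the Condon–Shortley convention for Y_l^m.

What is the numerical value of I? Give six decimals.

Rules hold: Σm=0, L=12 even, 2≤4≤8.
N = 7·11·9 = 693
Δ = 4!·2!·6!/13! = 1/180180
Racah Σ t=1..3: t=1:−1/576 t=2:+1/144 t=3:−1/576 = 1/288
⇒ 3j(3 5 4; 0 0 0)² = 20/1001, sgn +1
(m-triple is (0,0,0) — same symbol as above.)
4πI² = N·(3j₀)²·(3jₘ)² = 3600/13013
I = +1·√(0.276646/4π) = 0.14837393

0.148374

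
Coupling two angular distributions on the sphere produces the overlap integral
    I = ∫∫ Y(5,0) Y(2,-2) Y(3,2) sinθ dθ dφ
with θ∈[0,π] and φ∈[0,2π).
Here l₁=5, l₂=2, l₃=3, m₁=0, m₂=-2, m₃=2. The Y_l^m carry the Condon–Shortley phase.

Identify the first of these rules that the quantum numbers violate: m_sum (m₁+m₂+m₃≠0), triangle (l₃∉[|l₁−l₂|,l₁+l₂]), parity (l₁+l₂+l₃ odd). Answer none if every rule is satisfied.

azimuthal sum: 0 − 2 + 2 = 0  ✓
3 ≤ 3 ≤ 7 (triangle on l)  ✓
L = 5 + 2 + 3 = 10 (even)  ✓

none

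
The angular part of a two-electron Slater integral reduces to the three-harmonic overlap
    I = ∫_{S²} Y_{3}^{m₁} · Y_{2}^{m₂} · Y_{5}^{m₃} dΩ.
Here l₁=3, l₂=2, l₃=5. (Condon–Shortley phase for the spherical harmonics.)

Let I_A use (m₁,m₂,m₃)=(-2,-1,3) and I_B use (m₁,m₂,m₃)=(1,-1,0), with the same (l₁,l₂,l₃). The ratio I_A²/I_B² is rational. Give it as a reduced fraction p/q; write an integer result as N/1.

l's match ⇒ only the (l;m) 3-j factors differ between A and B.
A: triangle coeff Δ(3,2,5) = 1/2310; Σ_t [0,0]: t=0:+1/720 = 1/720; (3j)²=8/165 [(3 2 5; -2 -1 3)], sign=+1
B: triangle coeff Δ(3,2,5) = 1/2310; Σ_t [0,0]: t=0:+1/288 = 1/288; (3j)²=5/231 [(3 2 5; 1 -1 0)], sign=-1
I_A²/I_B² = (8/165)/(5/231) = 56/25

56/25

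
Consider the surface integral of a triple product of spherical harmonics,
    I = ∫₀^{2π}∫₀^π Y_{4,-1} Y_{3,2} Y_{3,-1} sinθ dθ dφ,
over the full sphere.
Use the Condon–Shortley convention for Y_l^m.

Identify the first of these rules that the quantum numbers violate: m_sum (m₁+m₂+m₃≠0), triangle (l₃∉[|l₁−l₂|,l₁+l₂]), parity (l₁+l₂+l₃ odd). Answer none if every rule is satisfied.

none

m₁+m₂+m₃ = -1 + 2 − 1 = 0  ✓
triangle: |4−3|=1 ≤ l₃=3 ≤ 4+3=7  ✓
parity: l₁+l₂+l₃ = 10 is even  ✓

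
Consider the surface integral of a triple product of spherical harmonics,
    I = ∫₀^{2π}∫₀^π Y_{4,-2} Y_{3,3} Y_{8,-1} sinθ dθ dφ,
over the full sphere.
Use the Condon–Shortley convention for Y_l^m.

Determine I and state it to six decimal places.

|4−3|≤8≤4+3 violated ⇒ I = 0

0.000000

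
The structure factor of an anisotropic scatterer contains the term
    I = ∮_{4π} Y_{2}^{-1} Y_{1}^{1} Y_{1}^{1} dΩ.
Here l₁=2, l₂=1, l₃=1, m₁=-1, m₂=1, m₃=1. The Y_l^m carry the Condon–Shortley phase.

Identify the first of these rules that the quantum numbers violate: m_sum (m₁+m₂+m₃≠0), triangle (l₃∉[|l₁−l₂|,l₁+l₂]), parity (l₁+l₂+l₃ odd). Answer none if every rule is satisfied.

m₁+m₂+m₃ = -1 + 1 + 1 = 1  ✗
triangle: |2−1|=1 ≤ l₃=1 ≤ 2+1=3
parity: l₁+l₂+l₃ = 4 is even

m_sum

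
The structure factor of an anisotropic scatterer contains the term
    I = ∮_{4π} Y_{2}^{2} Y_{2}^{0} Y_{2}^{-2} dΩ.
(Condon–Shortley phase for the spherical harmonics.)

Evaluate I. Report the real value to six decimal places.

-0.180224

m-sum 0 ✓  L=6 even ✓  0≤2≤4 ✓
Π(2lᵢ+1) = 5×5×5 = 125
triangle coeff Δ(2,2,2) = 1/630
Σ_t [0,2]: t=0:+1/8 t=1:−1/1 t=2:+1/8 = -3/4
(3j)²=2/35 [(2 2 2; 0 0 0)], sign=-1
Σ_t [0,0]: t=0:+1/8 = 1/8
(3j)²=2/35 [(2 2 2; 2 0 -2)], sign=+1
⇒ 4πI² = 20/49
I = (-1)√(20/49/(4π)) = -0.18022375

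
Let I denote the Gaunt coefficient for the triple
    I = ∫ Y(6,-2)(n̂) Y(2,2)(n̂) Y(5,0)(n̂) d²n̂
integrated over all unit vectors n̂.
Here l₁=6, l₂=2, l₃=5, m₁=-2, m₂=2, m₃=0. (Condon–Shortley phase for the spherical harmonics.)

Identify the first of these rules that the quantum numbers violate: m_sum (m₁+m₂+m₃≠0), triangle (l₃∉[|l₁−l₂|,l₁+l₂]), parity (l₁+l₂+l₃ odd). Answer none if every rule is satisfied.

Σmᵢ = 0  ✓
l₃∈[|l₁−l₂|,l₁+l₂]=[4,8], have l₃=5  ✓
Σlᵢ = 13 ⇒ odd  ✗

parity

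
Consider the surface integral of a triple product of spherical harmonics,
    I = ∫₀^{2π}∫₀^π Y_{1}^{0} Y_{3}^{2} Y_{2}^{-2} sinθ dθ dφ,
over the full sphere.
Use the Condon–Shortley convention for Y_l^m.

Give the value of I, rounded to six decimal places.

0.184674

Checks pass: Σm=0; 6 even; l₃=2∈[2,4].
(2·1+1)(2·3+1)(2·2+1) = 105
Δ: 2! 0! 4! / 7! → 1/105
sum: t=1:−1/4 = -1/4
3j²(1 3 2; 0 0 0) = Δ·Π!·Σ² = 3/35  (sign -1)
sum: t=1:−1/24 = -1/24
3j²(1 3 2; 0 2 -2) = Δ·Π!·Σ² = 1/21  (sign -1)
combine: 4πI² = 105·3/35·1/21 = 3/7
take √, sign +1: I = 0.18467439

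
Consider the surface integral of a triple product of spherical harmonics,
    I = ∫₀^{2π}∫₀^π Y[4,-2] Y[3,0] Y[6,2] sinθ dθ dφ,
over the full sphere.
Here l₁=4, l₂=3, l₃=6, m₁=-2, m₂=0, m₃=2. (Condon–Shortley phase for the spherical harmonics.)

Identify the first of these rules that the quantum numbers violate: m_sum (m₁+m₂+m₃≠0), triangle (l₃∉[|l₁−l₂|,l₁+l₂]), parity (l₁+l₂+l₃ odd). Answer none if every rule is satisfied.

parity

m₁+m₂+m₃ = -2 + 0 + 2 = 0  ✓
triangle: |4−3|=1 ≤ l₃=6 ≤ 4+3=7  ✓
parity: l₁+l₂+l₃ = 13 is odd  ✗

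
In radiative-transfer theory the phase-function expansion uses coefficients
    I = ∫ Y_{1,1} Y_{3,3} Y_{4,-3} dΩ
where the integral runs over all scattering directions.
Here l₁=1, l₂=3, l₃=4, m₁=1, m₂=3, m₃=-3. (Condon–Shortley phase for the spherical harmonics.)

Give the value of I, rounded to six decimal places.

Σmᵢ = 1 ≠ 0, so the φ-integral vanishes; I = 0

0.000000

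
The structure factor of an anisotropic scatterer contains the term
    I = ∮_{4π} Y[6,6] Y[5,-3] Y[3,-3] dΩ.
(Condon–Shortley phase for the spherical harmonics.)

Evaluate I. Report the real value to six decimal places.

m-sum 0 ✓  L=14 even ✓  1≤3≤11 ✓
Π(2lᵢ+1) = 13×11×7 = 1001
triangle coeff Δ(6,5,3) = 1/675675
Σ_t [3,5]: t=3:−1/8640 t=4:+1/2304 t=5:−1/8640 = 7/34560
(3j)²=7/429 [(6 5 3; 0 0 0)], sign=-1
Σ_t [0,0]: t=0:+1/1935360 = 1/1935360
(3j)²=1/91 [(6 5 3; 6 -3 -3)], sign=+1
⇒ 4πI² = 7/39
I = (-1)√(7/39/(4π)) = -0.11951207

-0.119512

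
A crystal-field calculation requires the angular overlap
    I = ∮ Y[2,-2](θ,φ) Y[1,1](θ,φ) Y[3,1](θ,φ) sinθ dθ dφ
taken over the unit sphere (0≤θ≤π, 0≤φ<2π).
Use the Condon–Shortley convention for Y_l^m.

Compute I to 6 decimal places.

Checks pass: Σm=0; 6 even; l₃=3∈[1,3].
(2·2+1)(2·1+1)(2·3+1) = 105
Δ: 0! 4! 2! / 7! → 1/105
sum: t=0:+1/4 = 1/4
3j²(2 1 3; 0 0 0) = Δ·Π!·Σ² = 3/35  (sign -1)
sum: t=0:+1/48 = 1/48
3j²(2 1 3; -2 1 1) = Δ·Π!·Σ² = 1/105  (sign +1)
combine: 4πI² = 105·3/35·1/105 = 3/35
take √, sign -1: I = -0.08258890

-0.082589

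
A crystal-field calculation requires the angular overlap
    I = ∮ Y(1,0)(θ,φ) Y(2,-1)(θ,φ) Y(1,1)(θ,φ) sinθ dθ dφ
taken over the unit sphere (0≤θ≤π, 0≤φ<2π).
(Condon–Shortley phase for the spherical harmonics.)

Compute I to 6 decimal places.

Rules hold: Σm=0, L=4 even, 1≤1≤3.
N = 3·5·3 = 45
Δ = 2!·0!·2!/5! = 1/30
Racah Σ t=1..1: t=1:−1/1 = -1/1
⇒ 3j(1 2 1; 0 0 0)² = 2/15, sgn +1
Racah Σ t=1..1: t=1:−1/2 = -1/2
⇒ 3j(1 2 1; 0 -1 1)² = 1/10, sgn -1
4πI² = N·(3j₀)²·(3jₘ)² = 3/5
I = -1·√(0.6/4π) = -0.21850969

-0.218510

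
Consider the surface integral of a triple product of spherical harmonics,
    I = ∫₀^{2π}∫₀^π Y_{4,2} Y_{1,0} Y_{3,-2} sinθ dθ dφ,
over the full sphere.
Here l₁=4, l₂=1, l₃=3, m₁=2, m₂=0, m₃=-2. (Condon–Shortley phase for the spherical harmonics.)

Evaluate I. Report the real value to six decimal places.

Rules hold: Σm=0, L=8 even, 3≤3≤5.
N = 9·3·7 = 189
Δ = 2!·6!·0!/9! = 1/252
Racah Σ t=1..1: t=1:−1/36 = -1/36
⇒ 3j(4 1 3; 0 0 0)² = 4/63, sgn +1
Racah Σ t=1..1: t=1:−1/120 = -1/120
⇒ 3j(4 1 3; 2 0 -2)² = 1/21, sgn +1
4πI² = N·(3j₀)²·(3jₘ)² = 4/7
I = +1·√(0.571429/4π) = 0.21324362

0.213244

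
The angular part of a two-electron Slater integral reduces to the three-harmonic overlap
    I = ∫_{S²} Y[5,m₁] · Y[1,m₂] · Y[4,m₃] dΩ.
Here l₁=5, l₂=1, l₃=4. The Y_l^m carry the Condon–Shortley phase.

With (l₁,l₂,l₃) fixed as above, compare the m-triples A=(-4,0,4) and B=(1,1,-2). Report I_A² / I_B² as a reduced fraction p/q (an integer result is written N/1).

3/2

Shared (l₁,l₂,l₃)=(5,1,4): N and (l;000)² cancel in I_A²/I_B².
A: Δ = 2!·8!·0!/11! = 1/495; Racah Σ t=1..1: t=1:−1/40320 = -1/40320; ⇒ 3j(5 1 4; -4 0 4)² = 1/55, sgn -1
B: Δ = 2!·8!·0!/11! = 1/495; Racah Σ t=2..2: t=2:+1/2880 = 1/2880; ⇒ 3j(5 1 4; 1 1 -2)² = 2/165, sgn +1
I_A²/I_B² = (1/55)/(2/165) = 3/2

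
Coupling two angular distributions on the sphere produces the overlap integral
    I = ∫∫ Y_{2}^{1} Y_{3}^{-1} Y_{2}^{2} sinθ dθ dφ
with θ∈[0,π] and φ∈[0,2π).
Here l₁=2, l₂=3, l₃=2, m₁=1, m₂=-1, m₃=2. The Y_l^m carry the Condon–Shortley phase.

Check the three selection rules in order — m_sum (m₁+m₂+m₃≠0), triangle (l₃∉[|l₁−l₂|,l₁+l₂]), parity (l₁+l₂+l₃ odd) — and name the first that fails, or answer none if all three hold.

m_sum

m₁+m₂+m₃ = 1 − 1 + 2 = 2  ✗
triangle: |2−3|=1 ≤ l₃=2 ≤ 2+3=5
parity: l₁+l₂+l₃ = 7 is odd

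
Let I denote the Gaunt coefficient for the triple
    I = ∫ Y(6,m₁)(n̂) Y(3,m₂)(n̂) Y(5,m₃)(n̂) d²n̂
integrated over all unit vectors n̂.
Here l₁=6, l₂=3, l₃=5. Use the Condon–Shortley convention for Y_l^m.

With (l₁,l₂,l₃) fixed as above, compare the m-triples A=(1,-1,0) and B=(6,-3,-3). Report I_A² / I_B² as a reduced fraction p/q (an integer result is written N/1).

14/33

Same 6,3,5: normalisation and zero-m 3j drop out of the ratio.
A: Δ: 4! 8! 2! / 15! → 1/675675; sum: t=0:+1/34560 t=1:−1/3456 t=2:+1/5760 = -1/11520; 3j²(6 3 5; 1 -1 0) = Δ·Π!·Σ² = 2/429  (sign +1)
B: Δ: 4! 8! 2! / 15! → 1/675675; sum: t=0:+1/1935360 = 1/1935360; 3j²(6 3 5; 6 -3 -3) = Δ·Π!·Σ² = 1/91  (sign +1)
I_A²/I_B² = (2/429)/(1/91) = 14/33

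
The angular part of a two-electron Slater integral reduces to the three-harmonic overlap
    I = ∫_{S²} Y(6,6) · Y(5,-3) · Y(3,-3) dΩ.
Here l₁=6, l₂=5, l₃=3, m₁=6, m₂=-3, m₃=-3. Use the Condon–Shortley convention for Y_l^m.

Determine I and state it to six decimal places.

Rules hold: Σm=0, L=14 even, 1≤3≤11.
N = 13·11·7 = 1001
Δ = 8!·4!·2!/15! = 1/675675
Racah Σ t=3..5: t=3:−1/8640 t=4:+1/2304 t=5:−1/8640 = 7/34560
⇒ 3j(6 5 3; 0 0 0)² = 7/429, sgn -1
Racah Σ t=0..0: t=0:+1/1935360 = 1/1935360
⇒ 3j(6 5 3; 6 -3 -3)² = 1/91, sgn +1
4πI² = N·(3j₀)²·(3jₘ)² = 7/39
I = -1·√(0.179487/4π) = -0.11951207

-0.119512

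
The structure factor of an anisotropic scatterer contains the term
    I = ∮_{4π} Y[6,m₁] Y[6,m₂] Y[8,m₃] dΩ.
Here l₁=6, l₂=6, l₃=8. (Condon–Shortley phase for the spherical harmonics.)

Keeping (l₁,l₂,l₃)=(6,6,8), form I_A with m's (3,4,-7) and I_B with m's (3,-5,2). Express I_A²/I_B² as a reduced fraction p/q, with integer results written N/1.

Shared (l₁,l₂,l₃)=(6,6,8): N and (l;000)² cancel in I_A²/I_B².
A: Δ = 4!·8!·8!/21! = 1/1309458150; Racah Σ t=2..3: t=2:+1/812851200 t=3:−1/1219276800 = 1/2438553600; ⇒ 3j(6 6 8; 3 4 -7)² = 6/2261, sgn -1
B: Δ = 4!·8!·8!/21! = 1/1309458150; Racah Σ t=0..1: t=0:+1/87091200 t=1:−1/348364800 = 1/116121600; ⇒ 3j(6 6 8; 3 -5 2)² = 54/4199, sgn +1
I_A²/I_B² = (6/2261)/(54/4199) = 13/63

13/63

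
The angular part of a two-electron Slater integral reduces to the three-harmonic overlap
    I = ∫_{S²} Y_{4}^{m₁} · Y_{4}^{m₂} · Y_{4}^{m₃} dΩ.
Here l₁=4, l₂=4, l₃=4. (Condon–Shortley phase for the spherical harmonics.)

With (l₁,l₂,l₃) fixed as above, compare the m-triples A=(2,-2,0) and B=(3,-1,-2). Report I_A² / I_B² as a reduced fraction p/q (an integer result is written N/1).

l's match ⇒ only the (l;m) 3-j factors differ between A and B.
A: triangle coeff Δ(4,4,4) = 1/450450; Σ_t [0,2]: t=0:+1/384 t=1:−1/216 t=2:+1/2304 = -11/6912; (3j)²=11/1638 [(4 4 4; 2 -2 0)], sign=-1
B: triangle coeff Δ(4,4,4) = 1/450450; Σ_t [0,1]: t=0:+1/864 t=1:−1/576 = -1/1728; (3j)²=5/1287 [(4 4 4; 3 -1 -2)], sign=-1
I_A²/I_B² = (11/1638)/(5/1287) = 121/70

121/70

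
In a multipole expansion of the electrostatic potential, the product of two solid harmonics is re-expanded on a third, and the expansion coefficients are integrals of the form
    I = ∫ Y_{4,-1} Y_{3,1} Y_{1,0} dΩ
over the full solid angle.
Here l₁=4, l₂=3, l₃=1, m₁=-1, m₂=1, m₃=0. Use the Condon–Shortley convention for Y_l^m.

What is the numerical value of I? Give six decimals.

m-sum 0 ✓  L=8 even ✓  1≤1≤7 ✓
Π(2lᵢ+1) = 9×7×3 = 189
triangle coeff Δ(4,3,1) = 1/252
Σ_t [3,3]: t=3:−1/36 = -1/36
(3j)²=4/63 [(4 3 1; 0 0 0)], sign=+1
Σ_t [4,4]: t=4:+1/48 = 1/48
(3j)²=5/84 [(4 3 1; -1 1 0)], sign=-1
⇒ 4πI² = 5/7
I = (-1)√(5/7/(4π)) = -0.23841361

-0.238414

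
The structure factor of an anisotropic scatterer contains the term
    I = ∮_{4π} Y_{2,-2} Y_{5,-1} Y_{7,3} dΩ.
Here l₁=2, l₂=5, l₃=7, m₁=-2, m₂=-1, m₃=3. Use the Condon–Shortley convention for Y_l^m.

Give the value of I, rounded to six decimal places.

m-sum 0 ✓  L=14 even ✓  3≤7≤7 ✓
Π(2lᵢ+1) = 5×11×15 = 825
triangle coeff Δ(2,5,7) = 1/15015
Σ_t [0,0]: t=0:+1/57600 = 1/57600
(3j)²=21/715 [(2 5 7; 0 0 0)], sign=-1
Σ_t [0,0]: t=0:+1/414720 = 1/414720
(3j)²=2/143 [(2 5 7; -2 -1 3)], sign=+1
⇒ 4πI² = 630/1859
I = (-1)√(630/1859/(4π)) = -0.16421985

-0.164220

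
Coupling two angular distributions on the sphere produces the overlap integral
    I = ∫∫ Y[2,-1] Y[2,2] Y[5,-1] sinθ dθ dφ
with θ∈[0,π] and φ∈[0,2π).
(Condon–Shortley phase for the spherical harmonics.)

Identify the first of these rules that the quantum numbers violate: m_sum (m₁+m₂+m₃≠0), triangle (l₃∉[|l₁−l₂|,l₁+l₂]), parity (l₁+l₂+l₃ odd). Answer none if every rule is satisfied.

Σmᵢ = 0  ✓
l₃∈[|l₁−l₂|,l₁+l₂]=[0,4], have l₃=5  ✗
Σlᵢ = 9 ⇒ odd

triangle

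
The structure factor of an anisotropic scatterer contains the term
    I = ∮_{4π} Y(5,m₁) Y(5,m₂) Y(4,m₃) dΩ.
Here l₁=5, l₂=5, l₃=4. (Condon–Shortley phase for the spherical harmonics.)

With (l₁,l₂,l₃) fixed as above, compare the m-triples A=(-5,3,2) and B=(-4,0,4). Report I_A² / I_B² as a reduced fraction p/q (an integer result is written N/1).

Same 5,5,4: normalisation and zero-m 3j drop out of the ratio.
A: Δ: 6! 4! 4! / 15! → 1/3153150; sum: t=6:+1/69120 = 1/69120; 3j²(5 5 4; -5 3 2) = Δ·Π!·Σ² = 4/143  (sign +1)
B: Δ: 6! 4! 4! / 15! → 1/3153150; sum: t=5:−1/69120 = -1/69120; 3j²(5 5 4; -4 0 4) = Δ·Π!·Σ² = 2/143  (sign -1)
I_A²/I_B² = (4/143)/(2/143) = 2/1

2/1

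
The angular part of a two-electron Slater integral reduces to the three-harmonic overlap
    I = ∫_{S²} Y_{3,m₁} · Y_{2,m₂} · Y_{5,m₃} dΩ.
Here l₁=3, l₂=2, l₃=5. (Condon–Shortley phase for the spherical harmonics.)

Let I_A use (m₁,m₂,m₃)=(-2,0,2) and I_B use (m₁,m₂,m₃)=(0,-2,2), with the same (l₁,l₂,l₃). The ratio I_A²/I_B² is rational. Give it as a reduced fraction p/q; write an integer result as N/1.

9/5

l's match ⇒ only the (l;m) 3-j factors differ between A and B.
A: triangle coeff Δ(3,2,5) = 1/2310; Σ_t [0,0]: t=0:+1/480 = 1/480; (3j)²=3/110 [(3 2 5; -2 0 2)], sign=-1
B: triangle coeff Δ(3,2,5) = 1/2310; Σ_t [0,0]: t=0:+1/864 = 1/864; (3j)²=1/66 [(3 2 5; 0 -2 2)], sign=-1
I_A²/I_B² = (3/110)/(1/66) = 9/5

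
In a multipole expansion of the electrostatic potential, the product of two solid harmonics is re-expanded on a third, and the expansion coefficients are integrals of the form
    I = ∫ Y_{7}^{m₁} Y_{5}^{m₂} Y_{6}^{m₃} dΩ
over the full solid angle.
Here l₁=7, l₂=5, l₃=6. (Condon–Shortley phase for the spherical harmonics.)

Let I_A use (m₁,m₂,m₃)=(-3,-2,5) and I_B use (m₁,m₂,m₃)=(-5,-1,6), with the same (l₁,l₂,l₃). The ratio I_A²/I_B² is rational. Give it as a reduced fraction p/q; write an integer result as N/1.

Shared (l₁,l₂,l₃)=(7,5,6): N and (l;000)² cancel in I_A²/I_B².
A: Δ = 6!·8!·4!/19! = 1/174594420; Racah Σ t=2..3: t=2:+1/11612160 t=3:−1/4354560 = -1/6967296; ⇒ 3j(7 5 6; -3 -2 5)² = 625/50388, sgn +1
B: Δ = 6!·8!·4!/19! = 1/174594420; Racah Σ t=4..4: t=4:+1/46448640 = 1/46448640; ⇒ 3j(7 5 6; -5 -1 6)² = 2475/117572, sgn +1
I_A²/I_B² = (625/50388)/(2475/117572) = 175/297

175/297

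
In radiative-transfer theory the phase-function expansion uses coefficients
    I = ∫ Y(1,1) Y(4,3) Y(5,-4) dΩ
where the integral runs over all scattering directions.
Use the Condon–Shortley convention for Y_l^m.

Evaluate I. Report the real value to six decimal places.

Rules hold: Σm=0, L=10 even, 3≤5≤5.
N = 3·9·11 = 297
Δ = 0!·2!·8!/11! = 1/495
Racah Σ t=0..0: t=0:+1/576 = 1/576
⇒ 3j(1 4 5; 0 0 0)² = 5/99, sgn -1
Racah Σ t=0..0: t=0:+1/10080 = 1/10080
⇒ 3j(1 4 5; 1 3 -4)² = 4/55, sgn -1
4πI² = N·(3j₀)²·(3jₘ)² = 12/11
I = +1·√(1.09091/4π) = 0.29463840

0.294638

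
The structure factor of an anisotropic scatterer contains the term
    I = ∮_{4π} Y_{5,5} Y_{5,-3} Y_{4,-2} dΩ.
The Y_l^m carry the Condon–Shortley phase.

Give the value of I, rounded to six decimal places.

m-sum 0 ✓  L=14 even ✓  0≤4≤10 ✓
Π(2lᵢ+1) = 11×11×9 = 1089
triangle coeff Δ(5,5,4) = 1/3153150
Σ_t [1,5]: t=1:−1/69120 t=2:+1/1728 t=3:−1/576 t=4:+1/1728 t=5:−1/69120 = -7/11520
(3j)²=2/143 [(5 5 4; 0 0 0)], sign=-1
Σ_t [0,0]: t=0:+1/69120 = 1/69120
(3j)²=4/143 [(5 5 4; 5 -3 -2)], sign=+1
⇒ 4πI² = 72/169
I = (-1)√(72/169/(4π)) = -0.18412721

-0.184127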